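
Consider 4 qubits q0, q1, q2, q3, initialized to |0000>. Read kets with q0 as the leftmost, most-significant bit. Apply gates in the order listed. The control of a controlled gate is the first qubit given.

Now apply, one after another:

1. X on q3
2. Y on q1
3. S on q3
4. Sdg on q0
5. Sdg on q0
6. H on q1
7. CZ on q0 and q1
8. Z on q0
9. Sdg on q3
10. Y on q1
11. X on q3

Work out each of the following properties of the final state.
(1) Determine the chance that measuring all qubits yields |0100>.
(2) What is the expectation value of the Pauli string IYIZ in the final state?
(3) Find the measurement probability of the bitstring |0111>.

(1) Outcome |0100> occurs with probability 1/2.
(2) In the final state, IYIZ has expectation 0.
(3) A full measurement returns |0111> with probability 0.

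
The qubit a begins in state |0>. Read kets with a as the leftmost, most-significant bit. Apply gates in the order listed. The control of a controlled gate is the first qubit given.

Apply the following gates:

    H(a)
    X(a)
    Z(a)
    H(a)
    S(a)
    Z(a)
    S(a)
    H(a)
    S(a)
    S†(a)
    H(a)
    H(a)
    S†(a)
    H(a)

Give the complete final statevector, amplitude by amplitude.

After the circuit, the state carries amplitude 1/2 + I/2 on |0>, 1/2 - I/2 on |1>.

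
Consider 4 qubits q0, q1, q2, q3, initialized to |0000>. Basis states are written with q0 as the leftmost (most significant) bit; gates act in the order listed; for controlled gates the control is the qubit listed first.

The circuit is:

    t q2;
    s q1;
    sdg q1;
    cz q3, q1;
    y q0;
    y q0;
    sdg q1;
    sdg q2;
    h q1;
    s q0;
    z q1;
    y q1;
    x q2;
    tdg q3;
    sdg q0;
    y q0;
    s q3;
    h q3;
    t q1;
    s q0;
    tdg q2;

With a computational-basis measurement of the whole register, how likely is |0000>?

The probability of measuring |0000> is 0.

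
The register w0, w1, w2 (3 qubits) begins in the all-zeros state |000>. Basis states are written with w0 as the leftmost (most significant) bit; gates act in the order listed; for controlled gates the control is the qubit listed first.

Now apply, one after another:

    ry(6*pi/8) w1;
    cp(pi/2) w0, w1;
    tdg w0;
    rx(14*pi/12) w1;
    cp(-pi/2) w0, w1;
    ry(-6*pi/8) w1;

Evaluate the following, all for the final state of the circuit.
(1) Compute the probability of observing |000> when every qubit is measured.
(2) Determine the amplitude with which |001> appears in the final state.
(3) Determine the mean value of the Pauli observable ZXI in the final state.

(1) Outcome |000> occurs with probability 3/4 - sqrt(3)/8.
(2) The final state's coefficient on |001> equals 0.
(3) The expectation value of ZXI is -1/2 - sqrt(3)/4.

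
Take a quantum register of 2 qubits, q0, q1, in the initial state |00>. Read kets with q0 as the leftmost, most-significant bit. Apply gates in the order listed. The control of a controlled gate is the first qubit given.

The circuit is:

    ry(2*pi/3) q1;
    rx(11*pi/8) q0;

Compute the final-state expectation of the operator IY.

The observable IY averages to 0.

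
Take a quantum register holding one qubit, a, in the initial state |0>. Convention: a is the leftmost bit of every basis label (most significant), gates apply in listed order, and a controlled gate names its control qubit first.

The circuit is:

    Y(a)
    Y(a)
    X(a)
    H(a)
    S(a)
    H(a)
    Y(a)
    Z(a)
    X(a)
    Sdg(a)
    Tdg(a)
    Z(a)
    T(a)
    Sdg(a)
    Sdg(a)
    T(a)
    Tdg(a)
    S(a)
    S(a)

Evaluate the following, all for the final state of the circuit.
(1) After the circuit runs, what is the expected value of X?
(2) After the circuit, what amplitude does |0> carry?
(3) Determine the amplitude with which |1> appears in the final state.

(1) The observable X averages to -1.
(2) |0> carries amplitude -1/2 - I/2 in the final state.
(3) The final state's coefficient on |1> equals 1/2 + I/2.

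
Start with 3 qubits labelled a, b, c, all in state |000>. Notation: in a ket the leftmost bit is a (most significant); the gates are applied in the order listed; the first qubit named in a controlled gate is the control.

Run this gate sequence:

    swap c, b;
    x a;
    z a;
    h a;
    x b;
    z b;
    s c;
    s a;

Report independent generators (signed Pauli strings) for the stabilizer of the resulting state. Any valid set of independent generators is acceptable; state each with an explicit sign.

The stabilizer group can be generated by -YII, -IZI, +IIZ, among other valid generating sets.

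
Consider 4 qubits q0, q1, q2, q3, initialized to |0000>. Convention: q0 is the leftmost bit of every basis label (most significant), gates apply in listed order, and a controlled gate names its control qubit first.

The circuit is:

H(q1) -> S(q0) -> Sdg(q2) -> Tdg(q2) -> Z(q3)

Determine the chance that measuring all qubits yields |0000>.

A full measurement returns |0000> with probability 1/2.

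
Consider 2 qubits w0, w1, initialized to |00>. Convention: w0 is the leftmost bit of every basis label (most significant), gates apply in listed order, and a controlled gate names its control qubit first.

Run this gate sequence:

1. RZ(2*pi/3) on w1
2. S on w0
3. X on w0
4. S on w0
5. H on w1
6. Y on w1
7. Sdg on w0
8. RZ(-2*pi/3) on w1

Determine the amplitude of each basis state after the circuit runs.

The final amplitudes are 0 on |00>, 0 on |01>, -sqrt(2)*I/2 on |10>, -sqrt(2)*exp(5*I*pi/6)/2 on |11>.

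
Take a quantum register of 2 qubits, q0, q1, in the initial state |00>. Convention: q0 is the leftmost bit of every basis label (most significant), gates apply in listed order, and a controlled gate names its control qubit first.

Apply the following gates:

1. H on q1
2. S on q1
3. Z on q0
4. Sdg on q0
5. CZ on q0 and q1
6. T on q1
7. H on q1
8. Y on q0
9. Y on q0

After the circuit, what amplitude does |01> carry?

|01> carries amplitude 1/2 - exp(3*I*pi/4)/2 in the final state.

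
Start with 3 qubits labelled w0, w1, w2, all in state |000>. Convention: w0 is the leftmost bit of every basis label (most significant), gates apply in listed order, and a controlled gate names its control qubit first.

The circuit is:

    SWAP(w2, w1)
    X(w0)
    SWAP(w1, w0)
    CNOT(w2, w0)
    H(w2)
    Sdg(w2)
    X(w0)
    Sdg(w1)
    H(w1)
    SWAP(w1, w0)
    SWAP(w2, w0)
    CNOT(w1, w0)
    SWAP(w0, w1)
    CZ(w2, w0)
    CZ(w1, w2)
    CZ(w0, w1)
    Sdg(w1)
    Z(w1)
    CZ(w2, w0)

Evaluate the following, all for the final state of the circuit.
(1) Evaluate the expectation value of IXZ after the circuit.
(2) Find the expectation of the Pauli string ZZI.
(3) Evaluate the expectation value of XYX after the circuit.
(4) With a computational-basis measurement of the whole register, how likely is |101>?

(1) In the final state, IXZ has expectation 1.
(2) In the final state, ZZI has expectation 0.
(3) The observable XYX averages to 0.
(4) Outcome |101> occurs with probability 1/4.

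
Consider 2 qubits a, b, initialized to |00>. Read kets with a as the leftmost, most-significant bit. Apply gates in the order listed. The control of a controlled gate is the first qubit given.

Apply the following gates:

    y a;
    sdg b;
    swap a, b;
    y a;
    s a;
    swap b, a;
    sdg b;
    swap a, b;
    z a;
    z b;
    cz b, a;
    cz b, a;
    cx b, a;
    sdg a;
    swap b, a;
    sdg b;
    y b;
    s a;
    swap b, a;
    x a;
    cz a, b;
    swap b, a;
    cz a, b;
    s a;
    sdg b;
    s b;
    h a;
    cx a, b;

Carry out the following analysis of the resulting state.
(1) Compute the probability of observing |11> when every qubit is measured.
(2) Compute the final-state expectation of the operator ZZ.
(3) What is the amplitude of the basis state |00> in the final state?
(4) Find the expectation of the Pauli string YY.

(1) Outcome |11> occurs with probability 1/2. Key observation: gates 11-12 undo each other exactly, leaving only the rest of the circuit to track.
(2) In the final state, ZZ has expectation 1.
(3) The final state's coefficient on |00> equals sqrt(2)*I/2.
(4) The expectation value of YY is 1.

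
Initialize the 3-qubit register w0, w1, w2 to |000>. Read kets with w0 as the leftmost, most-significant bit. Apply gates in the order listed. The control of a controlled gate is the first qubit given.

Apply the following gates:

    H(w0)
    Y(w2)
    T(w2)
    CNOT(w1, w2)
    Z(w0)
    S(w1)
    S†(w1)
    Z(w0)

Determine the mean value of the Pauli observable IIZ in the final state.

The expectation value of IIZ is -1. Key observation: the block from step 5 through step 8 cancels to the identity and can be dropped.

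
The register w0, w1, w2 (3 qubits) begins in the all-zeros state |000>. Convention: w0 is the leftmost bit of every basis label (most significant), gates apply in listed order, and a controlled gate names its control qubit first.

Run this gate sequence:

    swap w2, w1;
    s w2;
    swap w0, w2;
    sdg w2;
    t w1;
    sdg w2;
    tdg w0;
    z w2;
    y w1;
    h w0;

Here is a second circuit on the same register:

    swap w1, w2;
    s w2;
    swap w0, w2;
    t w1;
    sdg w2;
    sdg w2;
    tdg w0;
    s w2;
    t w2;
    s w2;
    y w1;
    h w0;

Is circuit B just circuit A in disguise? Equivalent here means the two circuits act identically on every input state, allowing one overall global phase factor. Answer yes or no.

No: there is an input state on which the two circuits produce genuinely different outputs (not merely differing by a phase).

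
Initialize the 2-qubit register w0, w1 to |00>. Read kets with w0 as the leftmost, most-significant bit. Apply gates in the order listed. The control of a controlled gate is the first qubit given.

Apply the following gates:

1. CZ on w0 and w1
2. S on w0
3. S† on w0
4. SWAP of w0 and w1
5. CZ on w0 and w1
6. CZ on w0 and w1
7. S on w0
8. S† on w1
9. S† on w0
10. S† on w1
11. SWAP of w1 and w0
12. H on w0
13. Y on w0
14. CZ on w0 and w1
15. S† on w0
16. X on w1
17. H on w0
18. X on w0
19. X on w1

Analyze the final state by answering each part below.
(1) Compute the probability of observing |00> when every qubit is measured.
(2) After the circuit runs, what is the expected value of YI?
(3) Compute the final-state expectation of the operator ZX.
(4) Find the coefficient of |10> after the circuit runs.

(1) The probability of measuring |00> is 1/2.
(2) In the final state, YI has expectation 1.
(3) The expectation value of ZX is 0.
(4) The amplitude on |10> is 1/2 - I/2.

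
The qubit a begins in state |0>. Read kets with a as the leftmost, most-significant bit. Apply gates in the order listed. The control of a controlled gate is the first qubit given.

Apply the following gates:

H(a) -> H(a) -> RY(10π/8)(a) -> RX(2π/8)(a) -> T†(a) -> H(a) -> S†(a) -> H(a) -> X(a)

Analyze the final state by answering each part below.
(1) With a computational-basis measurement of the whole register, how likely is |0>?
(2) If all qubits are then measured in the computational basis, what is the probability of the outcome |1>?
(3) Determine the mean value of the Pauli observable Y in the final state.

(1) The probability of measuring |0> is sqrt(2)/8 + 3/4. Key observation: steps 1-2 multiply out to the identity, so the circuit reduces to the remaining gates.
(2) Outcome |1> occurs with probability 1/4 - sqrt(2)/8.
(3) The expectation value of Y is 1/2.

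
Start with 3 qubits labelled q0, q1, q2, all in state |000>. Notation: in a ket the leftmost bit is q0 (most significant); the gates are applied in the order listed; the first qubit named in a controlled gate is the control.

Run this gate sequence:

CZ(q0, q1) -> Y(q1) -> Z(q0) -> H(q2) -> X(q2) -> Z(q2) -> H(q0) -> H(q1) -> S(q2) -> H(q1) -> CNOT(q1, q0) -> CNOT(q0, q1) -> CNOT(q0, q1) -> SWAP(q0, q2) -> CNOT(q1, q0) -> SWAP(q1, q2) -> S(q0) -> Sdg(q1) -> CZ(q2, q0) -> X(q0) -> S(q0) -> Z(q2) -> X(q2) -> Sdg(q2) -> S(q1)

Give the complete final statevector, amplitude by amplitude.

The resulting statevector has amplitude -1/2 on |000>, 0 on |001>, -1/2 on |010>, 0 on |011>, -I/2 on |100>, 0 on |101>, -I/2 on |110>, 0 on |111>.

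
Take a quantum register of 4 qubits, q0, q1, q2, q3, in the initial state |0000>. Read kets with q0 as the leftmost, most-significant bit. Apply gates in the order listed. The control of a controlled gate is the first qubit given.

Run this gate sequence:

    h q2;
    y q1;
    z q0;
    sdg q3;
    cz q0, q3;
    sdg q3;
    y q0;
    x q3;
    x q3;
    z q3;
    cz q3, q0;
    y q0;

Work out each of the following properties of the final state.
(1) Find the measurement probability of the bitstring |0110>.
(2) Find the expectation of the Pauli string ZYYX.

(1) Outcome |0110> occurs with probability 1/2.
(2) The expectation value of ZYYX is 0.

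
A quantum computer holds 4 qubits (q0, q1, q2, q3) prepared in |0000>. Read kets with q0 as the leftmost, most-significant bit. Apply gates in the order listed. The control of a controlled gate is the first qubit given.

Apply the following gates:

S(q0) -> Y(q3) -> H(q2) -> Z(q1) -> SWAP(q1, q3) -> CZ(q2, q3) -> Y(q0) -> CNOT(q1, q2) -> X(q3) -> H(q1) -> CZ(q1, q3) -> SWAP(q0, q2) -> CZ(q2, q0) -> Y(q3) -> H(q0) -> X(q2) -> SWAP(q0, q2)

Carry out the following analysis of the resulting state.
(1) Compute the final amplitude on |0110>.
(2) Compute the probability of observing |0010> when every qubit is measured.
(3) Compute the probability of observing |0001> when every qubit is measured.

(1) The amplitude on |0110> is sqrt(2)*I/2.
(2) Outcome |0010> occurs with probability 1/2.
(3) Outcome |0001> occurs with probability 0.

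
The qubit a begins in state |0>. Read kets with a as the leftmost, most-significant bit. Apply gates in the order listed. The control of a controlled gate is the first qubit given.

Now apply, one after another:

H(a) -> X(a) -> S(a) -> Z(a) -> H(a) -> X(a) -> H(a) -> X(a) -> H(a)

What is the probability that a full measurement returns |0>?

The probability of measuring |0> is 1/2.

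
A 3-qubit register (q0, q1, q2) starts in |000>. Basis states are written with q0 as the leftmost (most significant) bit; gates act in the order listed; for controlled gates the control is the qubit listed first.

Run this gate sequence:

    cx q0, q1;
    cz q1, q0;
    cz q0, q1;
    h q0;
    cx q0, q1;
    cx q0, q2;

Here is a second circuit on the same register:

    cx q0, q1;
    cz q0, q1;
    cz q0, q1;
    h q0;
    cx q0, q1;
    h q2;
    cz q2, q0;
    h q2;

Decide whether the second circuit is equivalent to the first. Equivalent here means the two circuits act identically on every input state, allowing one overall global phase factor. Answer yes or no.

Yes: on every input state the two circuits agree up to one overall phase factor.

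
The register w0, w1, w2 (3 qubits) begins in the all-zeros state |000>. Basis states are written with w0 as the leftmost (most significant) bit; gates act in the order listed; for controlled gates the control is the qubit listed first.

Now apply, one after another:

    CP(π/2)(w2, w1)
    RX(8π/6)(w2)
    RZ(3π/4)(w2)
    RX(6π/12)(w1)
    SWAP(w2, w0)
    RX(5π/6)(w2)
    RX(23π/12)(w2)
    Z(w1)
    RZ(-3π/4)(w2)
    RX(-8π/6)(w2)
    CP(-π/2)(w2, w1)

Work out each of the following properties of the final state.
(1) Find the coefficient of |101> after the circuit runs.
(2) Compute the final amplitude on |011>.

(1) The final state's coefficient on |101> equals -sqrt(3*sqrt(2) + 6)/16 - sqrt(6 - 3*sqrt(2))/16 - 3*sqrt(sqrt(2) + 2)*exp(3*I*pi/4)/16 + 3*sqrt(2 - sqrt(2))*exp(3*I*pi/4)/16.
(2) The final state's coefficient on |011> equals -I*sqrt(6 - 3*sqrt(2))/16 - sqrt(sqrt(2) + 2)*exp(3*I*pi/4)/16 - sqrt(2 - sqrt(2))*exp(3*I*pi/4)/16 + I*sqrt(3*sqrt(2) + 6)/16.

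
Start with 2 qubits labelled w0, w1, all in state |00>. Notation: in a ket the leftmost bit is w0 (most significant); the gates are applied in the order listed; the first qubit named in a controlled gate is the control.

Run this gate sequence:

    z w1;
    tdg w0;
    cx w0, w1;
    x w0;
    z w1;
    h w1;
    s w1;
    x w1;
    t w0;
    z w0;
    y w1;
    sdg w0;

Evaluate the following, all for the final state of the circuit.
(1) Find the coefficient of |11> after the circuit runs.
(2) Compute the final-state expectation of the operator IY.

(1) The final state's coefficient on |11> equals -sqrt(2)*exp(3*I*pi/4)/2.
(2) The observable IY averages to -1.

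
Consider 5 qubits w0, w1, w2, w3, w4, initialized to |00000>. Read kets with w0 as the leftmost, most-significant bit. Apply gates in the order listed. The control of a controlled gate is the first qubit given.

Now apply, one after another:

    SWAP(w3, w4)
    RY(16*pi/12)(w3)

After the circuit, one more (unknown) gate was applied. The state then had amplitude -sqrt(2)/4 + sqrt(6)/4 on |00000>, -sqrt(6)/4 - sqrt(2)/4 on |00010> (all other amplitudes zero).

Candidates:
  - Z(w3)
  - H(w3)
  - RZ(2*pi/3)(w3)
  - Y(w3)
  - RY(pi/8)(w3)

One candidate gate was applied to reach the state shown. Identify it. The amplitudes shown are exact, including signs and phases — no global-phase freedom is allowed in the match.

The unique candidate consistent with the amplitudes is H(w3).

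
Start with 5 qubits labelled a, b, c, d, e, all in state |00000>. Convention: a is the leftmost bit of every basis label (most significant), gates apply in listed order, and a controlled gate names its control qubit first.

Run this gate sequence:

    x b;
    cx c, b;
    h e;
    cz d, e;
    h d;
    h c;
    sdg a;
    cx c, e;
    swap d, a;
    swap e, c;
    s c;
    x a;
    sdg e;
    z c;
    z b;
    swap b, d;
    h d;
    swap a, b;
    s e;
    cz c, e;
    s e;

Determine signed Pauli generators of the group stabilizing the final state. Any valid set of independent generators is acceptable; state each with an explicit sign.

The stabilizer group can be generated by +IXIII, -IIYIZ, -IIIXI, +IIZIY, +ZIIII, among other valid generating sets.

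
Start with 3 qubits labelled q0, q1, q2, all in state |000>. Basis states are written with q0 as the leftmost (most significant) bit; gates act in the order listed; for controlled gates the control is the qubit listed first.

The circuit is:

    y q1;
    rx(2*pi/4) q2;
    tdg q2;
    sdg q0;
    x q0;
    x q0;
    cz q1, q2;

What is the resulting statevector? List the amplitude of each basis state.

The final amplitudes are sqrt(2)*I/2 on |010>, sqrt(2)*exp(3*I*pi/4)/2 on |011>, and 0 on every other basis state. Key observation: steps 5-6 multiply out to the identity, so the circuit reduces to the remaining gates.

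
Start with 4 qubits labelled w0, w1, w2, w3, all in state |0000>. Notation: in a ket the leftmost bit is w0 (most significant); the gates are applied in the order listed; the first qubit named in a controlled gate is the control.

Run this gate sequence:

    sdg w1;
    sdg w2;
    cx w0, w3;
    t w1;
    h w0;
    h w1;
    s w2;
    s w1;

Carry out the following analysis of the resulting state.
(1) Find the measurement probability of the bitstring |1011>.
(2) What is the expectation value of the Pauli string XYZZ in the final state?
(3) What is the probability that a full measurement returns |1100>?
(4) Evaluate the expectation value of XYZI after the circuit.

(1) The probability of measuring |1011> is 0.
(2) The expectation value of XYZZ is 1.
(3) Outcome |1100> occurs with probability 1/4.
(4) The observable XYZI averages to 1.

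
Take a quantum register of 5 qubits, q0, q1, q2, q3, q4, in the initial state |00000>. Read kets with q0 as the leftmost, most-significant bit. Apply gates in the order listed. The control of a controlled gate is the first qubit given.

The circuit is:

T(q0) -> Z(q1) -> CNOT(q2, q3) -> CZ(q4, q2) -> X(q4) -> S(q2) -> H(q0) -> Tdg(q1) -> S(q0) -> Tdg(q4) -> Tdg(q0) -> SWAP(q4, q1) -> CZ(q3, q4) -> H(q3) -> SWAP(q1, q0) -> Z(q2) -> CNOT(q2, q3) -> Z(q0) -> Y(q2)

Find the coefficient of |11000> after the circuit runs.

The amplitude on |11000> is 0.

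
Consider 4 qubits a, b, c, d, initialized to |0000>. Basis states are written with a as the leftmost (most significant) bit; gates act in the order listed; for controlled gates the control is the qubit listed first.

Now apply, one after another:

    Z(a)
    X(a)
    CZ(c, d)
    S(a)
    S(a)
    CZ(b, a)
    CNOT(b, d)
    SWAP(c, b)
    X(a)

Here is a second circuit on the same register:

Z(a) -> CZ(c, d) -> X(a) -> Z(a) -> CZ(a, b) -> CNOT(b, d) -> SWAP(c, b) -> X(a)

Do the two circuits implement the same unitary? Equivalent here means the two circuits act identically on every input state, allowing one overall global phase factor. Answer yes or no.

Yes — the two circuits implement the same unitary up to a global phase.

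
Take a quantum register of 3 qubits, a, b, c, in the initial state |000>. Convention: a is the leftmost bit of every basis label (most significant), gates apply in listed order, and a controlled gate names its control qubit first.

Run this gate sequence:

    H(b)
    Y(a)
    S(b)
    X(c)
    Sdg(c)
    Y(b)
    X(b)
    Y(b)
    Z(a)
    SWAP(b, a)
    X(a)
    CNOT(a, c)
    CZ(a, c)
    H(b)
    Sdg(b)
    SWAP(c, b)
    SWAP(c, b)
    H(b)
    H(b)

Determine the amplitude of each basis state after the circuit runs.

After the circuit, the state carries amplitude 0 on |000>, 1/2 on |001>, 0 on |010>, I/2 on |011>, I/2 on |100>, 0 on |101>, -1/2 on |110>, 0 on |111>.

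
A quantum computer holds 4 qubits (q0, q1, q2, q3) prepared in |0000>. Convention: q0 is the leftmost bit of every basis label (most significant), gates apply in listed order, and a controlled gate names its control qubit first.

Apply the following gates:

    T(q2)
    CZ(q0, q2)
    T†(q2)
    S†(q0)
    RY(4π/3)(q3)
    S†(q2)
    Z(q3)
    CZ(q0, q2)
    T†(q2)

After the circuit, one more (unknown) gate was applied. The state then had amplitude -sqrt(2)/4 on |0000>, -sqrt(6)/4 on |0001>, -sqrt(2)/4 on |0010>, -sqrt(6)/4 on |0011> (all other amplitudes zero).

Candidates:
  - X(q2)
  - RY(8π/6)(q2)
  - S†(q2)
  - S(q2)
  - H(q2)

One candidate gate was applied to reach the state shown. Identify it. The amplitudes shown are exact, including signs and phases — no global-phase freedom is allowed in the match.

The applied gate was H(q2).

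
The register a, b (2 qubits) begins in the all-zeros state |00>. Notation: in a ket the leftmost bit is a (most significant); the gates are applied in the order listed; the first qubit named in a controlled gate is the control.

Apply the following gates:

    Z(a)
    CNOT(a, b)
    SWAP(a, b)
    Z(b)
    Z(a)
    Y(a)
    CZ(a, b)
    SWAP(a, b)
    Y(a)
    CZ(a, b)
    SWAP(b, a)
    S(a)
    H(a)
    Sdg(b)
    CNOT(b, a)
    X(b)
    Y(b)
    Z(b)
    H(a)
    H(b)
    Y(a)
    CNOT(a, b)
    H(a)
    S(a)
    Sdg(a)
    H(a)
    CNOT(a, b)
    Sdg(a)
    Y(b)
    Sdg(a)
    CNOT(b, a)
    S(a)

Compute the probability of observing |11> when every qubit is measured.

The probability of measuring |11> is 1/2. Key observation: steps 22-27 multiply out to the identity, so the circuit reduces to the remaining gates.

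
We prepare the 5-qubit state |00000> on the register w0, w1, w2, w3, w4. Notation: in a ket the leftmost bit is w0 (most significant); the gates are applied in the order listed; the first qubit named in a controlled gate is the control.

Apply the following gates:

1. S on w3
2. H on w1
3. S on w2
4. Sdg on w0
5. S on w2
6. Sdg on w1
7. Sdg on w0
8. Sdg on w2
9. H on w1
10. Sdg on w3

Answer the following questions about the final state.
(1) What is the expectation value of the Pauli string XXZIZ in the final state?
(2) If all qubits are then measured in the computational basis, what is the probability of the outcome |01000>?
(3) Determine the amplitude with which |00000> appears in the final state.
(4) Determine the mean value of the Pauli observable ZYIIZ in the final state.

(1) In the final state, XXZIZ has expectation 0.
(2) A full measurement returns |01000> with probability 1/2.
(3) |00000> carries amplitude 1/2 - I/2 in the final state.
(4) The expectation value of ZYIIZ is 1.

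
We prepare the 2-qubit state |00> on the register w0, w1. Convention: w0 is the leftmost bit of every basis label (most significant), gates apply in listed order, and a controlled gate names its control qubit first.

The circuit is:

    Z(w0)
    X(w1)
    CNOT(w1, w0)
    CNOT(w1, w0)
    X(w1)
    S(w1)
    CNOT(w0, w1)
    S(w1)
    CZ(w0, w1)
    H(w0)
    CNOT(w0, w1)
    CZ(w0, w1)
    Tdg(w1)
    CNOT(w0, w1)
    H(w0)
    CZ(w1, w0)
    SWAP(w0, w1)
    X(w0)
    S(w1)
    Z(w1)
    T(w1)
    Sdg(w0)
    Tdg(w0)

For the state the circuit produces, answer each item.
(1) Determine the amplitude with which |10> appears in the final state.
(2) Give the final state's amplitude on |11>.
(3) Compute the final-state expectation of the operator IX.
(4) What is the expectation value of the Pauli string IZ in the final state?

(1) The amplitude on |10> is 1/2 - exp(I*pi/4)/2. Key observation: gates 2-5 undo each other exactly, leaving only the rest of the circuit to track.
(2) The final state's coefficient on |11> equals -1/2 + exp(3*I*pi/4)/2.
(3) The observable IX averages to -1/2.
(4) The expectation value of IZ is -sqrt(2)/2.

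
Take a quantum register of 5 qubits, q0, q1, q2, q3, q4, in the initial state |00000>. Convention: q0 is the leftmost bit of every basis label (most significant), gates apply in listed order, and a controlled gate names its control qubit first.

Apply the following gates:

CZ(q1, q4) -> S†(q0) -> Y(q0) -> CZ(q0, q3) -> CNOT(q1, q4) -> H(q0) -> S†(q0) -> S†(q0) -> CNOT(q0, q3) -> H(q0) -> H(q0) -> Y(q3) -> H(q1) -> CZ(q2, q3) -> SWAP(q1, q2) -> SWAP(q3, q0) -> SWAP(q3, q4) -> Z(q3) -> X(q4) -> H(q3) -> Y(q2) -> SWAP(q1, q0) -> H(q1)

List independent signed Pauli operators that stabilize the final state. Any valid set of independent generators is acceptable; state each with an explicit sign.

The stabilizer group can be generated by +IXIIZ, -IIXII, +IIIXI, -IZIIX, +ZIIII, among other valid generating sets.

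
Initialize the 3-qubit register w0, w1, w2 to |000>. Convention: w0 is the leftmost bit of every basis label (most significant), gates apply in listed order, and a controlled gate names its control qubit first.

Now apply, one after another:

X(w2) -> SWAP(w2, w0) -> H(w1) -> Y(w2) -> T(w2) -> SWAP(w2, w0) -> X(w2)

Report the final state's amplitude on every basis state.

The final amplitudes are sqrt(2)*exp(3*I*pi/4)/2 on |100>, sqrt(2)*exp(3*I*pi/4)/2 on |110>, and 0 on every other basis state.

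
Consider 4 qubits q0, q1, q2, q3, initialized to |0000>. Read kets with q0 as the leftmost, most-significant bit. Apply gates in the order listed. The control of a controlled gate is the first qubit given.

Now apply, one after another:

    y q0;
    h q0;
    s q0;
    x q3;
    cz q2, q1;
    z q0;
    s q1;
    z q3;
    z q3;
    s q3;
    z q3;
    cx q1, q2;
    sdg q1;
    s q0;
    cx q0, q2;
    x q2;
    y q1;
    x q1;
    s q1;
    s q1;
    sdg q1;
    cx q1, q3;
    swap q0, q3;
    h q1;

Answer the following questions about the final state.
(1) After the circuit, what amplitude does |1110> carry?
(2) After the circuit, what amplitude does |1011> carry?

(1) The final state's coefficient on |1110> equals I/2. Key observation: the block from step 20 through step 21 cancels to the identity and can be dropped.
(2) The amplitude on |1011> is 0.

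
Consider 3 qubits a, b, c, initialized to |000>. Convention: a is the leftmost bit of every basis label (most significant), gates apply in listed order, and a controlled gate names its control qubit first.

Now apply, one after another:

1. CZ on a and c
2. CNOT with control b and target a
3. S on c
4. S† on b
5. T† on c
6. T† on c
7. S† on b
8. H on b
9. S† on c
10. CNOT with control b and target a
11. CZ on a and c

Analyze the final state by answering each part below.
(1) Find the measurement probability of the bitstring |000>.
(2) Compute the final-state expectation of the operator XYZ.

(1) The probability of measuring |000> is 1/2.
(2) The expectation value of XYZ is 0.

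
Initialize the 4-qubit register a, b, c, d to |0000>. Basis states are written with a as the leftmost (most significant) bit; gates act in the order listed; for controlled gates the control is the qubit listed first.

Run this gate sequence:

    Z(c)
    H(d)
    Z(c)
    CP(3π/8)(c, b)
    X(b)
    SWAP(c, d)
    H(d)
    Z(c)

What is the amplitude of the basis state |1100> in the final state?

The final state's coefficient on |1100> equals 0.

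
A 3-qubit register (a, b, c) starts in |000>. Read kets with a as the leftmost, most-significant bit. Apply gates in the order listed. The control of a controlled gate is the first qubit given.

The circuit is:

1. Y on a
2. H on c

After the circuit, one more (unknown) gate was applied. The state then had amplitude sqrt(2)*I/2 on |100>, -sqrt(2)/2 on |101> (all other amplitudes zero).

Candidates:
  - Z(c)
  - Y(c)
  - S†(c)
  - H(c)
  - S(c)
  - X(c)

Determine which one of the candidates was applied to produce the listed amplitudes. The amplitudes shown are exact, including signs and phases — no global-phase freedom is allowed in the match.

The applied gate was S(c).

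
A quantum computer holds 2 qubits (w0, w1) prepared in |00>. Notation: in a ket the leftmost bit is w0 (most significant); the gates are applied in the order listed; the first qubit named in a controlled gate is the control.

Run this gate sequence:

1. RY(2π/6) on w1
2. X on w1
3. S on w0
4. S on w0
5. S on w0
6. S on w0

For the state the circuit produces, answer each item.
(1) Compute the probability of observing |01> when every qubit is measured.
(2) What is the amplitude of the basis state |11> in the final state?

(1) Outcome |01> occurs with probability 3/4. Key observation: the block from step 3 through step 6 cancels to the identity and can be dropped.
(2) The final state's coefficient on |11> equals 0.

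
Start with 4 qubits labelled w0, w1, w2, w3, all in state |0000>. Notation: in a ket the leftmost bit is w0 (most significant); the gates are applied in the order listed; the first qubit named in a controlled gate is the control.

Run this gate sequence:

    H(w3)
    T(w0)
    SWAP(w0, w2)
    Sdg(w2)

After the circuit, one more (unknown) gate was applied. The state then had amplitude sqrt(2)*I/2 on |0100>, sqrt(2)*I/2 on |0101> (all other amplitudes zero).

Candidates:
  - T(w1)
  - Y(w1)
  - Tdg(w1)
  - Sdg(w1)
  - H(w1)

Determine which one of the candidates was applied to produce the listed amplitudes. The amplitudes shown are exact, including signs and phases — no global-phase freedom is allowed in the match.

The applied gate was Y(w1).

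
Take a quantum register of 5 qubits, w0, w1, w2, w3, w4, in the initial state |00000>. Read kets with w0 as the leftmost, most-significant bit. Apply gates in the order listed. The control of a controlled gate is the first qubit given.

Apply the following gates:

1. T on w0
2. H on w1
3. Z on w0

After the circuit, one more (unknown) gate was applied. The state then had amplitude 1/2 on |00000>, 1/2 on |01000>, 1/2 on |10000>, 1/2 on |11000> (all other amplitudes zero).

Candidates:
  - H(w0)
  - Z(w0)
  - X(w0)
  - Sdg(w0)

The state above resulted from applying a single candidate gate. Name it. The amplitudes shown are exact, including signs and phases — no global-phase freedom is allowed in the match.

The unique candidate consistent with the amplitudes is H(w0).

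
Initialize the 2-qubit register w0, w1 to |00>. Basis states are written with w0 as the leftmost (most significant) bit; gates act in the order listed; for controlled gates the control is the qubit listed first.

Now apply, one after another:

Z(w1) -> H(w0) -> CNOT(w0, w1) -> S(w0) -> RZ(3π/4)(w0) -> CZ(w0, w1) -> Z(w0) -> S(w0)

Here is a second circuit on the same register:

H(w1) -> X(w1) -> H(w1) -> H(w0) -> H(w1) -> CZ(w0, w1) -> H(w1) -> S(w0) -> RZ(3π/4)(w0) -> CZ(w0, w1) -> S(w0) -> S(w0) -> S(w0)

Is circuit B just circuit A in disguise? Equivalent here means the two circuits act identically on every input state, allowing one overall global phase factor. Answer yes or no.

Yes, they are equivalent — the unitaries differ by at most a global phase.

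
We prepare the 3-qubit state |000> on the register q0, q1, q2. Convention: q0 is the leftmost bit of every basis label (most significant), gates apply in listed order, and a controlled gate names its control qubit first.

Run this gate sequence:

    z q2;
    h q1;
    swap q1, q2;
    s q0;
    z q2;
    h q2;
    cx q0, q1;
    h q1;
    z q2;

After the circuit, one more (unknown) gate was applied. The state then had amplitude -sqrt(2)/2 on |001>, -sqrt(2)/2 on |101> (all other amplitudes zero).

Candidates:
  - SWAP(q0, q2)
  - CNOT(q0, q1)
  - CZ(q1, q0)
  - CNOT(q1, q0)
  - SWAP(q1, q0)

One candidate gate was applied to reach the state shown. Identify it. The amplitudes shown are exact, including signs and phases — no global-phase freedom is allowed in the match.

The unique candidate consistent with the amplitudes is SWAP(q1, q0).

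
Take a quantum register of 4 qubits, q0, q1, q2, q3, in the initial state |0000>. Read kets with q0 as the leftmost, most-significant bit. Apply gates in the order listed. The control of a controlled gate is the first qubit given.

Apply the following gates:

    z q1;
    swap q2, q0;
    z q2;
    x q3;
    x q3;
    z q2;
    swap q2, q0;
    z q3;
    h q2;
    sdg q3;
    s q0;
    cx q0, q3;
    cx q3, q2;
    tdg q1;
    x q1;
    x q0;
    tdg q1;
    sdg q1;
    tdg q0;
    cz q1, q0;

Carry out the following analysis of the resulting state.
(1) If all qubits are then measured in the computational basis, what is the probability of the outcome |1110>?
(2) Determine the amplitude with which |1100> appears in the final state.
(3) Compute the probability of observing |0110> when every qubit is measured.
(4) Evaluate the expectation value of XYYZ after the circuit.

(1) A full measurement returns |1110> with probability 1/2. Key observation: steps 2-7 multiply out to the identity, so the circuit reduces to the remaining gates.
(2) The amplitude on |1100> is sqrt(2)/2.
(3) A full measurement returns |0110> with probability 0.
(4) The expectation value of XYYZ is 0.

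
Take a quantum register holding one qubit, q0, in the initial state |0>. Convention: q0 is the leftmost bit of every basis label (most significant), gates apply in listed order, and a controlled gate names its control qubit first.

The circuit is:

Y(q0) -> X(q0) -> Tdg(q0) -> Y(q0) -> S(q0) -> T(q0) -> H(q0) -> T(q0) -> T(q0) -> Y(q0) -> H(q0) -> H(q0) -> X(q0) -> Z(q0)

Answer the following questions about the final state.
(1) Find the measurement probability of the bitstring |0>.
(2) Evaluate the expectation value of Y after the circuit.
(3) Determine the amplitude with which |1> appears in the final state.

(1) Outcome |0> occurs with probability 1/2.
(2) The observable Y averages to -1.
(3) The final state's coefficient on |1> equals -sqrt(2)*exp(3*I*pi/4)/2.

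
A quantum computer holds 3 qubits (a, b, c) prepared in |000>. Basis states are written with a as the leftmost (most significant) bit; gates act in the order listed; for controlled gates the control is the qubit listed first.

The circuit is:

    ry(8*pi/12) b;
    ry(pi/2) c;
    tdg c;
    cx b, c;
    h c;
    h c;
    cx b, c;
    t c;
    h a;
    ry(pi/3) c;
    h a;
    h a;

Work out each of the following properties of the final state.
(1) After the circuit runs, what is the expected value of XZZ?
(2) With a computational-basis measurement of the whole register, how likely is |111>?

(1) In the final state, XZZ has expectation sqrt(3)/4. Key observation: the block from step 3 through step 8 cancels to the identity and can be dropped.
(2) A full measurement returns |111> with probability 3*sqrt(3)/32 + 3/16.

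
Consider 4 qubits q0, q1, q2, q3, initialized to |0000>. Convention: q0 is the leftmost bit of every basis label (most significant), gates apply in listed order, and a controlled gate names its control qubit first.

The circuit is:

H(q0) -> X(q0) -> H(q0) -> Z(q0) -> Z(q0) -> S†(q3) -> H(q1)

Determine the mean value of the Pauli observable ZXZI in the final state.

The expectation value of ZXZI is 1.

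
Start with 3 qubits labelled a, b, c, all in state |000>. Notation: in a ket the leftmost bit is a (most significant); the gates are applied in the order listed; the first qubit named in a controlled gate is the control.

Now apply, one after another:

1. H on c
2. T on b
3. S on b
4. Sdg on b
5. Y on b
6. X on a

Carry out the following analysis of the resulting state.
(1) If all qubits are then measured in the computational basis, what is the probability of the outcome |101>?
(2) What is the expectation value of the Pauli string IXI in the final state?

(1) A full measurement returns |101> with probability 0. Key observation: steps 3-4 multiply out to the identity, so the circuit reduces to the remaining gates.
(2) The expectation value of IXI is 0.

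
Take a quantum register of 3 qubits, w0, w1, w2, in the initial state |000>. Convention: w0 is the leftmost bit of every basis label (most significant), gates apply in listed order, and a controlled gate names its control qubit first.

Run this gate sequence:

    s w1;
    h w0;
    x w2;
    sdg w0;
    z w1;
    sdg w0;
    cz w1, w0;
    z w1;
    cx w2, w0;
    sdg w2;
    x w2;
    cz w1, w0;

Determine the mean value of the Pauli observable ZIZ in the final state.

The expectation value of ZIZ is 0.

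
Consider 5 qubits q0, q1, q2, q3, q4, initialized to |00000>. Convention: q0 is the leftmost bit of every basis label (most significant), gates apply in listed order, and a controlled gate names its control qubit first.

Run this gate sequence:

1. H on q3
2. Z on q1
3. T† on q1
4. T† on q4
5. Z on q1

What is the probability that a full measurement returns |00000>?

A full measurement returns |00000> with probability 1/2.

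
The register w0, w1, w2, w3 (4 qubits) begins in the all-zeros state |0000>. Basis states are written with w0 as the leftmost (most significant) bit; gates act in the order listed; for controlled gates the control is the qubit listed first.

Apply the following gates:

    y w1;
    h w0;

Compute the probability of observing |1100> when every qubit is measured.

The probability of measuring |1100> is 1/2.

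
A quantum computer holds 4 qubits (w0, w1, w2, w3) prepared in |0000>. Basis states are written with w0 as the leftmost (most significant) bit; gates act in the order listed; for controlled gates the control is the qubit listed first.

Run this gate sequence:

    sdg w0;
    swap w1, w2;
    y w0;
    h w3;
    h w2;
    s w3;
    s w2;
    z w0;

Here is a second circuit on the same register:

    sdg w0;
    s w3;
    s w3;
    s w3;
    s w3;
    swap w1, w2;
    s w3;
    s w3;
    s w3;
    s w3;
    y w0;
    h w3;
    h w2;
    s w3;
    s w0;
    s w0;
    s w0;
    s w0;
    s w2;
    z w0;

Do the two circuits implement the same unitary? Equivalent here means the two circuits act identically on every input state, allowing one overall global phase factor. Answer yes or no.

Yes — the two circuits implement the same unitary up to a global phase.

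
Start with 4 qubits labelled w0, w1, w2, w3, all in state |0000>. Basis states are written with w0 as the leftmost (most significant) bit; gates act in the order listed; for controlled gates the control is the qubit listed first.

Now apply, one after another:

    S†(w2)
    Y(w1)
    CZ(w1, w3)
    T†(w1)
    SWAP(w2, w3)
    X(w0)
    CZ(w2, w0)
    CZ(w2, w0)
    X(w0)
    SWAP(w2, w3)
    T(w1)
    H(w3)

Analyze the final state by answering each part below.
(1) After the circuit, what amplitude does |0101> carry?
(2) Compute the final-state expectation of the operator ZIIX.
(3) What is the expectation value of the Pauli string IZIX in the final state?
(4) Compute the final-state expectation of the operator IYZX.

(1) The amplitude on |0101> is sqrt(2)*I/2.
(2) In the final state, ZIIX has expectation 1.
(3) In the final state, IZIX has expectation -1.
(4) The observable IYZX averages to 0.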